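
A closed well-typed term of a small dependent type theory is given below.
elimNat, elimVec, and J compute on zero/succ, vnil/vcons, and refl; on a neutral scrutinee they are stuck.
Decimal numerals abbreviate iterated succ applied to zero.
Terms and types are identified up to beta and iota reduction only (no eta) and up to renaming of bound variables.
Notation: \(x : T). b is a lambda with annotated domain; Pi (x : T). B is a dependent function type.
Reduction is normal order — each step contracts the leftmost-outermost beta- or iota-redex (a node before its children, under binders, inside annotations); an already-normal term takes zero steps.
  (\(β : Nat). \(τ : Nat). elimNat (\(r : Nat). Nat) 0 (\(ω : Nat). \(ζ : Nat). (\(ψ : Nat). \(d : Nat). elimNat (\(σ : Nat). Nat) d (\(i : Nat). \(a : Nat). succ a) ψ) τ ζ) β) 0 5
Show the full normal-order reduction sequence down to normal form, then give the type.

normal-order reduction:
  (\(β : Nat). \(τ : Nat). elimNat (\(r : Nat). Nat) 0 (\(ω : Nat). \(ζ : Nat). (\(ψ : Nat). \(d : Nat). elimNat (\(σ : Nat). Nat) d (\(i : Nat). \(a : Nat). succ a) ψ) τ ζ) β) 0 5
  ~> (\(β : Nat). elimNat (\(τ : Nat). Nat) 0 (\(r : Nat). \(ω : Nat). (\(ζ : Nat). \(ψ : Nat). elimNat (\(d : Nat). Nat) ψ (\(σ : Nat). \(i : Nat). succ i) ζ) β ω) 0) 5
  ~> elimNat (\(β : Nat). Nat) 0 (\(τ : Nat). \(r : Nat). (\(ω : Nat). \(ζ : Nat). elimNat (\(ψ : Nat). Nat) ζ (\(d : Nat). \(σ : Nat). succ σ) ω) 5 r) 0
  ~> 0
the term's type:
  Nat


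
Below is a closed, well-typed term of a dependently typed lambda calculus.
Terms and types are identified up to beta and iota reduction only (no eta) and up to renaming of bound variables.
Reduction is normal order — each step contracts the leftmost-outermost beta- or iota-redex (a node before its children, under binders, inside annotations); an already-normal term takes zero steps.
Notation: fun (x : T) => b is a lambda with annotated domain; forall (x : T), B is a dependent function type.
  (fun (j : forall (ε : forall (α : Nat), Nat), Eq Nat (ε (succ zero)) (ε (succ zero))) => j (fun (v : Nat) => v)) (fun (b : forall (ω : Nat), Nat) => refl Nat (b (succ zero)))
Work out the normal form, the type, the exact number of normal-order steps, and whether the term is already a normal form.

normal form:
  refl Nat (succ zero)
the term's type:
  Eq Nat (succ zero) (succ zero)
steps to reach normal form (normal order): 3
term was already normal: no
first redex: a beta-redex


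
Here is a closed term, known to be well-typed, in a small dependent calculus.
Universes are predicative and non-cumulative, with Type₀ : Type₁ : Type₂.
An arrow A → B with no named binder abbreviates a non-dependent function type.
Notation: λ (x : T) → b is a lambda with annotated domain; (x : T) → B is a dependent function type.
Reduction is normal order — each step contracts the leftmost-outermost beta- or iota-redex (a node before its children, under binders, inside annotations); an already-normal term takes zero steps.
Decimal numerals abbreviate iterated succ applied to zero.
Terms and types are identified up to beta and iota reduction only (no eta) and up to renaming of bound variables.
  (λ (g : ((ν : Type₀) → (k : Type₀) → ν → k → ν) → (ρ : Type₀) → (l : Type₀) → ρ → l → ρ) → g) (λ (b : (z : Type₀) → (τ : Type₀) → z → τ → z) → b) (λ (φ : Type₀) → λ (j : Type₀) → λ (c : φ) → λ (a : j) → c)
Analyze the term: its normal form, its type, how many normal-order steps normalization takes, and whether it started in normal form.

reduced normal form:
  λ (g : Type₀) → λ (ν : Type₀) → λ (k : g) → λ (ρ : ν) → k
the term's type:
  (g : Type₀) → (ν : Type₀) → g → ν → g
reduction steps (normal order): 2
started in normal form: no
first contracted redex: a beta-redex


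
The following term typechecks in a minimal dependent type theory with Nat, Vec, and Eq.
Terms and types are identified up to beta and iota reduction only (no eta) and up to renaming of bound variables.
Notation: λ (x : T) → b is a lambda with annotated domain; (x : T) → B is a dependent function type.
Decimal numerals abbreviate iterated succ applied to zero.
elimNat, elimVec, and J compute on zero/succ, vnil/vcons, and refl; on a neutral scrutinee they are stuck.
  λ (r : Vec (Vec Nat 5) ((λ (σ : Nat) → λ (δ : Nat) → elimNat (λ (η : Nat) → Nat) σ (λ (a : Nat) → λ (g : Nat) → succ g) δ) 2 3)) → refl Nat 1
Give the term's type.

inferred type:
  (r : Vec (Vec Nat 5) 5) → Eq Nat 1 1


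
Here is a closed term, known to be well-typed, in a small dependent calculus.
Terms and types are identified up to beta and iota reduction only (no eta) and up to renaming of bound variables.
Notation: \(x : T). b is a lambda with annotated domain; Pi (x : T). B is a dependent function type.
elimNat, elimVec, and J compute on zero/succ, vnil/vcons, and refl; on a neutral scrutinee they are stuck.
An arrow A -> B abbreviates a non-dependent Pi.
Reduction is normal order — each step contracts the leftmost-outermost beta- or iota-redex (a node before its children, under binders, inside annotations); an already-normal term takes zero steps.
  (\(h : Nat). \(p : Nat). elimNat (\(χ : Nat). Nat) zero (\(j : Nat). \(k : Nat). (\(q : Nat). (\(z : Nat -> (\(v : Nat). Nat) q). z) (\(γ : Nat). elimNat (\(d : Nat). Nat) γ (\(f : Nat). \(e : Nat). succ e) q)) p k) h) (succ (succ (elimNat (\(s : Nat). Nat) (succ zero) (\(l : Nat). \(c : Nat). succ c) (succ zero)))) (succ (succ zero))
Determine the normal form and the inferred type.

resulting normal form:
  succ (succ (succ (succ (succ (succ (succ (succ zero)))))))
type:
  Nat
observation: 49 normal-order steps separate the term from its normal form.


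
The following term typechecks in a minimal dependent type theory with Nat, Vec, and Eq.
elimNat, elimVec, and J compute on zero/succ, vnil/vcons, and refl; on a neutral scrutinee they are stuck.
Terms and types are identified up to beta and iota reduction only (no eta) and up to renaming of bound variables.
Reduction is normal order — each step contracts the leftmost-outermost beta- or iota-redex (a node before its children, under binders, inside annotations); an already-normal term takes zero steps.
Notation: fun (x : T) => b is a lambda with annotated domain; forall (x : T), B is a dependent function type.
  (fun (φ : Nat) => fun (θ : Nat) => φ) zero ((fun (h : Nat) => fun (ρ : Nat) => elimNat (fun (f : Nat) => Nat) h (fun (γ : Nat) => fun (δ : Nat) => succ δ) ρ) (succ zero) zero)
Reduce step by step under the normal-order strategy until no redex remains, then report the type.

normal-order reduction:
  (fun (φ : Nat) => fun (θ : Nat) => φ) zero ((fun (h : Nat) => fun (ρ : Nat) => elimNat (fun (f : Nat) => Nat) h (fun (γ : Nat) => fun (δ : Nat) => succ δ) ρ) (succ zero) zero)
  ~> (fun (φ : Nat) => zero) ((fun (θ : Nat) => fun (h : Nat) => elimNat (fun (ρ : Nat) => Nat) θ (fun (f : Nat) => fun (γ : Nat) => succ γ) h) (succ zero) zero)
  ~> zero
inferred type:
  Nat


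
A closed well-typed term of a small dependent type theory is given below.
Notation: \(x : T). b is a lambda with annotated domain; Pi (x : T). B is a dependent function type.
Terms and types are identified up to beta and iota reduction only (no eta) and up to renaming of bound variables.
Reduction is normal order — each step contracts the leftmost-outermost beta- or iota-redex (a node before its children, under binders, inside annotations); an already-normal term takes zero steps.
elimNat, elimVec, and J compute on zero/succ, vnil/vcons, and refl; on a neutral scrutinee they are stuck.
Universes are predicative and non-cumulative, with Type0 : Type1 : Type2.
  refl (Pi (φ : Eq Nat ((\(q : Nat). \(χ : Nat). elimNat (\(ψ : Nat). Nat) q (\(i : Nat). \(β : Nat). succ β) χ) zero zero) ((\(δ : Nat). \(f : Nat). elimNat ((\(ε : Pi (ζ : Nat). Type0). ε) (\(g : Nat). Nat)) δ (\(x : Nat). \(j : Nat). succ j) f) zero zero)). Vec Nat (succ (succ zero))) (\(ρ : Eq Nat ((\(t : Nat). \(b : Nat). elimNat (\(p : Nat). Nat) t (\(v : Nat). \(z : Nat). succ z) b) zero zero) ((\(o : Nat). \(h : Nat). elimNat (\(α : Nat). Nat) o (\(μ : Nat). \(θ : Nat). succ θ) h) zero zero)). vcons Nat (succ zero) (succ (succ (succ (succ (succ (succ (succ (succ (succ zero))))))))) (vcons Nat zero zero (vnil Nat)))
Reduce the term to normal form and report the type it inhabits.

reduced normal form:
  refl (Pi (φ : Eq Nat zero zero). Vec Nat (succ (succ zero))) (\(q : Eq Nat zero zero). vcons Nat (succ zero) (succ (succ (succ (succ (succ (succ (succ (succ (succ zero))))))))) (vcons Nat zero zero (vnil Nat)))
the term's type:
  Eq (Pi (φ : Eq Nat zero zero). Vec Nat (succ (succ zero))) (\(q : Eq Nat zero zero). vcons Nat (succ zero) (succ (succ (succ (succ (succ (succ (succ (succ (succ zero))))))))) (vcons Nat zero zero (vnil Nat))) (\(χ : Eq Nat zero zero). vcons Nat (succ zero) (succ (succ (succ (succ (succ (succ (succ (succ (succ zero))))))))) (vcons Nat zero zero (vnil Nat)))
observation: contracting a beta-redex first, the term normalizes in 12 steps.


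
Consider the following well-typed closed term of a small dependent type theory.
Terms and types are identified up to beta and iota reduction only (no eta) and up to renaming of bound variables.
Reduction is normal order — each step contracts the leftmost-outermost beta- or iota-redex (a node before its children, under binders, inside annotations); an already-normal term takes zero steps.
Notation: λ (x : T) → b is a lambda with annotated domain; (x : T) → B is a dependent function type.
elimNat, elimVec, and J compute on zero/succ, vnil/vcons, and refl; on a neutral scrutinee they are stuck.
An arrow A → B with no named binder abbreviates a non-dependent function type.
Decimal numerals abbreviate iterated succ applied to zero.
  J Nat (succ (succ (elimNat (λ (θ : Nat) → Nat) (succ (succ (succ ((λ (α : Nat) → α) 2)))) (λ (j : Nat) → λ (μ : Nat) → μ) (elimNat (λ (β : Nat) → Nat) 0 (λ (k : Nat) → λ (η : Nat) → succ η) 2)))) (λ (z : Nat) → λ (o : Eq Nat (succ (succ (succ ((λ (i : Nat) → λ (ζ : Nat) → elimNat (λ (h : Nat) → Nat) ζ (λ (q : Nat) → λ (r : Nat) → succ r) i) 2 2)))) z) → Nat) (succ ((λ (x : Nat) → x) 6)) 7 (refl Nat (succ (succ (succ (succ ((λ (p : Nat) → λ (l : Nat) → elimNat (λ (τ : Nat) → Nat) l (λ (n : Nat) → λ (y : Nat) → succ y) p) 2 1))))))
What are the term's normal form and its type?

resulting normal form:
  7
inferred type:
  Nat
observation: 2 normal-order steps separate the term from its normal form.


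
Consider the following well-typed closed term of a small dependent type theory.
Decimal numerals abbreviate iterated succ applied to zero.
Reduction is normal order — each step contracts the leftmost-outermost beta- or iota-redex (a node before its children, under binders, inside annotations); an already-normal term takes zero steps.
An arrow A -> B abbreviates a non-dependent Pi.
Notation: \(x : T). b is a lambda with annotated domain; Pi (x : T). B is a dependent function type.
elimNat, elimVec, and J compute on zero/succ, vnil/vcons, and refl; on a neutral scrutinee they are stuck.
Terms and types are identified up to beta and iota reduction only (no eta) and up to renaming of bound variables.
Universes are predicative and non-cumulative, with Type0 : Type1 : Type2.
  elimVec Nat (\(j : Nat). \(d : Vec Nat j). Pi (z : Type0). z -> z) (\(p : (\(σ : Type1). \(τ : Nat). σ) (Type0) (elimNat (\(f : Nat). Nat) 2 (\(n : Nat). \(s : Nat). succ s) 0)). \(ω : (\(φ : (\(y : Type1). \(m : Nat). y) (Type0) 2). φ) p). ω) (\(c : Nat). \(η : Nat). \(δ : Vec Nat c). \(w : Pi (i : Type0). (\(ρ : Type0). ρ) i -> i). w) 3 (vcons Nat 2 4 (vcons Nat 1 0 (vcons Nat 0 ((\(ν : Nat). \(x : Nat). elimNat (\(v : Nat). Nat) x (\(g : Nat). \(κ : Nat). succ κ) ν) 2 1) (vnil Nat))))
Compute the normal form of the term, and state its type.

resulting normal form:
  \(j : Type0). \(d : j). d
the term's type:
  Pi (j : Type0). j -> j


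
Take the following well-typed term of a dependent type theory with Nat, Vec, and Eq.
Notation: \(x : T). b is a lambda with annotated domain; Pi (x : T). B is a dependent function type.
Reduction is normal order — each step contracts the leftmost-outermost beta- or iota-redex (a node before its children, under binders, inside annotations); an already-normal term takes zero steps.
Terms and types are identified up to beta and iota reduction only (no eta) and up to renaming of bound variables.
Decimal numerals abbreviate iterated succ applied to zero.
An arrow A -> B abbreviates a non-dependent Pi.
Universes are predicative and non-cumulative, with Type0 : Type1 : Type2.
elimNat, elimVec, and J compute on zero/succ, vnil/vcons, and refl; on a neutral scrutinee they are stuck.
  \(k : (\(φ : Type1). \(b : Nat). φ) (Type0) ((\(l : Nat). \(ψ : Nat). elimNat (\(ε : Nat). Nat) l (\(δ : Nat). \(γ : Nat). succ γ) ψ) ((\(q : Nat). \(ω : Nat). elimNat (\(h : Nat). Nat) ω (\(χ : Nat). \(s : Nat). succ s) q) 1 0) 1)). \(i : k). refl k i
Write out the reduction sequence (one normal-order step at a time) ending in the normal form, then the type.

normal-order reduction sequence:
  \(k : (\(φ : Type1). \(b : Nat). φ) (Type0) ((\(l : Nat). \(ψ : Nat). elimNat (\(ε : Nat). Nat) l (\(δ : Nat). \(γ : Nat). succ γ) ψ) ((\(q : Nat). \(ω : Nat). elimNat (\(h : Nat). Nat) ω (\(χ : Nat). \(s : Nat). succ s) q) 1 0) 1)). \(i : k). refl k i
  ~> \(k : (\(φ : Nat). Type0) ((\(b : Nat). \(l : Nat). elimNat (\(ψ : Nat). Nat) b (\(ε : Nat). \(δ : Nat). succ δ) l) ((\(γ : Nat). \(q : Nat). elimNat (\(ω : Nat). Nat) q (\(h : Nat). \(χ : Nat). succ χ) γ) 1 0) 1)). \(s : k). refl k s
  ~> \(k : Type0). \(φ : k). refl k φ
the term's type:
  Pi (k : Type0). Pi (φ : k). Eq k φ φ


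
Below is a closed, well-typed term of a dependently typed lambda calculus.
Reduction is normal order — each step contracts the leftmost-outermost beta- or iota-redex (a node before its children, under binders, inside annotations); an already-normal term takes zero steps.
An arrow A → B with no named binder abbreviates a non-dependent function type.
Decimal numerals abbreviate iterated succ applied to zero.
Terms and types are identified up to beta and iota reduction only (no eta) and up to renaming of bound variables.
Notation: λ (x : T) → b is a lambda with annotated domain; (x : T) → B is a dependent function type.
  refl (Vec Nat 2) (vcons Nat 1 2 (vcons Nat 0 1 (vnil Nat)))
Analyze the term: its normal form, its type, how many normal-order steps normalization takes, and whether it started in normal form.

normal form:
  refl (Vec Nat 2) (vcons Nat 1 2 (vcons Nat 0 1 (vnil Nat)))
inferred type:
  Eq (Vec Nat 2) (vcons Nat 1 2 (vcons Nat 0 1 (vnil Nat))) (vcons Nat 1 2 (vcons Nat 0 1 (vnil Nat)))
steps to reach normal form (normal order): 0
term was already normal: yes


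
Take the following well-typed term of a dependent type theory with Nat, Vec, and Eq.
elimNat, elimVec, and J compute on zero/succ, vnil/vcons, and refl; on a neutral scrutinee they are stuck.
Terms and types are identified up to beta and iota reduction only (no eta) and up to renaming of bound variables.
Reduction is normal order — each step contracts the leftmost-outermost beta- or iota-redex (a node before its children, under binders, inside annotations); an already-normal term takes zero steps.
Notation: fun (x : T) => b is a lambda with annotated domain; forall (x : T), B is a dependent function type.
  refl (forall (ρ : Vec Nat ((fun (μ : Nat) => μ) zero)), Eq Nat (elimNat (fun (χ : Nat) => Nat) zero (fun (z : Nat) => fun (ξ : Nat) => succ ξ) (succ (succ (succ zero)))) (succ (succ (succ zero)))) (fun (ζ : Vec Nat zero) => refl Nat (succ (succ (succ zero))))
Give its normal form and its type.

resulting normal form:
  refl (forall (ρ : Vec Nat zero), Eq Nat (succ (succ (succ zero))) (succ (succ (succ zero)))) (fun (μ : Vec Nat zero) => refl Nat (succ (succ (succ zero))))
the term's type:
  Eq (forall (ρ : Vec Nat zero), Eq Nat (succ (succ (succ zero))) (succ (succ (succ zero)))) (fun (μ : Vec Nat zero) => refl Nat (succ (succ (succ zero)))) (fun (χ : Vec Nat zero) => refl Nat (succ (succ (succ zero))))
observation: the first redex contracted is a beta-redex; the normal form is reached in 11 normal-order steps.


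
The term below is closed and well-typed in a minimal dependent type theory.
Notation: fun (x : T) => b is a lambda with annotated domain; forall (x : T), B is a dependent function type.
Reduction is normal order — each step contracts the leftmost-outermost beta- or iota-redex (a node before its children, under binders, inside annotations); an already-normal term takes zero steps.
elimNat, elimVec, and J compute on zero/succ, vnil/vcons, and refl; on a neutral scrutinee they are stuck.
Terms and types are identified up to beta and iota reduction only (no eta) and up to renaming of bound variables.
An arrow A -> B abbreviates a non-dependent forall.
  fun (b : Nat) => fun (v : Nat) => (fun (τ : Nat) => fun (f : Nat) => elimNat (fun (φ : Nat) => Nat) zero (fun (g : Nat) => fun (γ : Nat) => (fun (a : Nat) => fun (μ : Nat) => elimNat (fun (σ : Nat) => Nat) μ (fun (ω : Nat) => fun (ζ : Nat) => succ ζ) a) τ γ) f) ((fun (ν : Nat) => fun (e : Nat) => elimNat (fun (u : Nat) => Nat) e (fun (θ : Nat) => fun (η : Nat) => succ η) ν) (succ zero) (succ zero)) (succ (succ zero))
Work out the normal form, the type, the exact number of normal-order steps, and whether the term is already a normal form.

resulting normal form:
  fun (b : Nat) => fun (v : Nat) => succ (succ (succ (succ zero)))
type:
  Nat -> Nat -> Nat
reduction steps (normal order): 39
already normal: no
first redex: a beta-redex


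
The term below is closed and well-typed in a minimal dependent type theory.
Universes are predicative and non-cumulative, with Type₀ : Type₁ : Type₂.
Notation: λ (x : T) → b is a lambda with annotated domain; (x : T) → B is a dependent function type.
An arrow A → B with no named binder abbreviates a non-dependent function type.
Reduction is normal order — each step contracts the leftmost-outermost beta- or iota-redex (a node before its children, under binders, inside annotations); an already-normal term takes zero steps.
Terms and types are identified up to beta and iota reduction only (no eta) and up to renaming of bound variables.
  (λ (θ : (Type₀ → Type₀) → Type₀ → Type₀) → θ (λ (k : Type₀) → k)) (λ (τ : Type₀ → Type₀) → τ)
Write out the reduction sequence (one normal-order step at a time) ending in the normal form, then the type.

normal-order reduction:
  (λ (θ : (Type₀ → Type₀) → Type₀ → Type₀) → θ (λ (k : Type₀) → k)) (λ (τ : Type₀ → Type₀) → τ)
  ~> (λ (θ : Type₀ → Type₀) → θ) (λ (k : Type₀) → k)
  ~> λ (θ : Type₀) → θ
inferred type:
  Type₀ → Type₀


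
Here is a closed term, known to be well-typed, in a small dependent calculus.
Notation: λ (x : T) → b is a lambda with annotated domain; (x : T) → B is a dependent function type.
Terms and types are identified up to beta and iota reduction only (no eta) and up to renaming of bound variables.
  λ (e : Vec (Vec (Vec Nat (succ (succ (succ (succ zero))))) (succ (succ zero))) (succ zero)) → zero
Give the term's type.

inferred type:
  (e : Vec (Vec (Vec Nat (succ (succ (succ (succ zero))))) (succ (succ zero))) (succ zero)) → Nat


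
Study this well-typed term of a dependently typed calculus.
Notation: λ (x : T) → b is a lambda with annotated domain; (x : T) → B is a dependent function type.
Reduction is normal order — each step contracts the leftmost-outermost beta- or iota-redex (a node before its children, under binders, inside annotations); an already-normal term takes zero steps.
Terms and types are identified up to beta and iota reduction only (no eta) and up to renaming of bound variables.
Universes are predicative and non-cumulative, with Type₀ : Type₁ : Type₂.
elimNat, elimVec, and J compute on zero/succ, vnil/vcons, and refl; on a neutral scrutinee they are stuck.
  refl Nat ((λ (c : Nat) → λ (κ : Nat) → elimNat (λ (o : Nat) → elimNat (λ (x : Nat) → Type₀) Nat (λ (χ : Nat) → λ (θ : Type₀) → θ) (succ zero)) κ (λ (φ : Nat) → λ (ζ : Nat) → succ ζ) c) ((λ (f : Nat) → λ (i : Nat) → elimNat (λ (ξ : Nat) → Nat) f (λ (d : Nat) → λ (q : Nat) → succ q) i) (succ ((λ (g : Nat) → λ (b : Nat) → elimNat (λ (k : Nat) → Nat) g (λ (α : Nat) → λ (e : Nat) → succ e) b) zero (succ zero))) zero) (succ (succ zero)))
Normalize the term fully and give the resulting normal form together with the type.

normal form:
  refl Nat (succ (succ (succ (succ zero))))
the term's type:
  Eq Nat (succ (succ (succ (succ zero)))) (succ (succ (succ (succ zero))))


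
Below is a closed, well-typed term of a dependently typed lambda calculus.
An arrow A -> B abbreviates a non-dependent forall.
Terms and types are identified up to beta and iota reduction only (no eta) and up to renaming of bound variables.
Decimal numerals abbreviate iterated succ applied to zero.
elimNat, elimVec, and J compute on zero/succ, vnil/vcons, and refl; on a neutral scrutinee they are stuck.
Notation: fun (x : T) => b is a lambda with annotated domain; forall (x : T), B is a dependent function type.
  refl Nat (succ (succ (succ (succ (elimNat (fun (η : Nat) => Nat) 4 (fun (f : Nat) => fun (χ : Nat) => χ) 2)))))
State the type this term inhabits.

inferred type:
  Eq Nat 8 8


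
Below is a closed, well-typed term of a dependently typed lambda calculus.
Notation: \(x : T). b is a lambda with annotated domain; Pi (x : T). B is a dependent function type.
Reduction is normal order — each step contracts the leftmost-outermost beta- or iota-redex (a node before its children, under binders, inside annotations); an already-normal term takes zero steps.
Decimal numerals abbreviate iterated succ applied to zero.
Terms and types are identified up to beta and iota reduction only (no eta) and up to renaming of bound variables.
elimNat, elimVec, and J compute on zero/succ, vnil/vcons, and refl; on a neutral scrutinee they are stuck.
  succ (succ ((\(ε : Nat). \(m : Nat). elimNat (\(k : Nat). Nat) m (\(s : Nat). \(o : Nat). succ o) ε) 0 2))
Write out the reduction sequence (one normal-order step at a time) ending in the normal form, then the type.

reduction (normal order):
  succ (succ ((\(ε : Nat). \(m : Nat). elimNat (\(k : Nat). Nat) m (\(s : Nat). \(o : Nat). succ o) ε) 0 2))
  ~> succ (succ ((\(ε : Nat). elimNat (\(m : Nat). Nat) ε (\(k : Nat). \(s : Nat). succ s) 0) 2))
  ~> succ (succ (elimNat (\(ε : Nat). Nat) 2 (\(m : Nat). \(k : Nat). succ k) 0))
  ~> 4
the term's type:
  Nat


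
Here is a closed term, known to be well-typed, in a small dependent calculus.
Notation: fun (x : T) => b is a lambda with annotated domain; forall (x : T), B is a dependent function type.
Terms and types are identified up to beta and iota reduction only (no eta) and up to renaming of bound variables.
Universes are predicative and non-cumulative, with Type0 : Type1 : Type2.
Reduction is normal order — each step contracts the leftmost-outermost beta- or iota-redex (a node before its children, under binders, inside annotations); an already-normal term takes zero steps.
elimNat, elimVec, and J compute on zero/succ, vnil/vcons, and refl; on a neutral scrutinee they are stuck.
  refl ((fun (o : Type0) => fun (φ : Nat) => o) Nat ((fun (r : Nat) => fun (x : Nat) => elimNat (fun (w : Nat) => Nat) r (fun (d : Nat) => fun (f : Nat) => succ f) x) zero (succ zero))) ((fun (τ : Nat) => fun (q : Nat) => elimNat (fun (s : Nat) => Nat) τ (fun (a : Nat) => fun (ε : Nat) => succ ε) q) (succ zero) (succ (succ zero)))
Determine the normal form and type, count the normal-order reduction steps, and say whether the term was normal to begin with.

reduced normal form:
  refl Nat (succ (succ (succ zero)))
the term's type:
  Eq Nat (succ (succ (succ zero))) (succ (succ (succ zero)))
normal-order step count: 11
started in normal form: no
first redex: a beta-redex


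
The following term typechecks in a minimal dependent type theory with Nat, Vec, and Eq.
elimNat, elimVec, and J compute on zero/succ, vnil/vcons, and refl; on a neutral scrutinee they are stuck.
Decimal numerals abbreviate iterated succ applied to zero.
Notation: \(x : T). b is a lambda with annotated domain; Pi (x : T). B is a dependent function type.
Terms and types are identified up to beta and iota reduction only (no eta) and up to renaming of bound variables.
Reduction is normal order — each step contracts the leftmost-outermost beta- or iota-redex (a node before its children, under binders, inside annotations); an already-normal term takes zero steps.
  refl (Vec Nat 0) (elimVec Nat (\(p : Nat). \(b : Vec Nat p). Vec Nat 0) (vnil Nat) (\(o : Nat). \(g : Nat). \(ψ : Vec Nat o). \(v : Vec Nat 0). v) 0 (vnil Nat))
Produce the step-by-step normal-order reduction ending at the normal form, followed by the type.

normal-order reduction sequence:
  refl (Vec Nat 0) (elimVec Nat (\(p : Nat). \(b : Vec Nat p). Vec Nat 0) (vnil Nat) (\(o : Nat). \(g : Nat). \(ψ : Vec Nat o). \(v : Vec Nat 0). v) 0 (vnil Nat))
  ~> refl (Vec Nat 0) (vnil Nat)
type:
  Eq (Vec Nat 0) (vnil Nat) (vnil Nat)


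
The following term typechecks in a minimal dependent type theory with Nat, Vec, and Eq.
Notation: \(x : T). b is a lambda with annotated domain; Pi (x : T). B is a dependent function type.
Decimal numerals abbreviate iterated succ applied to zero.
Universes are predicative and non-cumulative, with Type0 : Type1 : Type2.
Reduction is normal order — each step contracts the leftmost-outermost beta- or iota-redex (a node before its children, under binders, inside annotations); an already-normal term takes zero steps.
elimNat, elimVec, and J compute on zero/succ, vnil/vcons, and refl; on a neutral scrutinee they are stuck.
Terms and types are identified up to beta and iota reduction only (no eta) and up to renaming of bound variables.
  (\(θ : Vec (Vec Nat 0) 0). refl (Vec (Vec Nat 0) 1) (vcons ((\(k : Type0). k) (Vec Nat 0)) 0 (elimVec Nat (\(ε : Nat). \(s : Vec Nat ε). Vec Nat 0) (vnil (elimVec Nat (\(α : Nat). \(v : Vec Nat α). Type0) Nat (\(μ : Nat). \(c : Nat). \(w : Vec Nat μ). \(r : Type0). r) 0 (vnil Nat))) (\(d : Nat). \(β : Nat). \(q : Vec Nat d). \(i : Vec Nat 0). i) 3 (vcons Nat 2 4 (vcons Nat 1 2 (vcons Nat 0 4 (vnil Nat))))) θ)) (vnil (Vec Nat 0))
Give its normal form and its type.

reduced normal form:
  refl (Vec (Vec Nat 0) 1) (vcons (Vec Nat 0) 0 (vnil Nat) (vnil (Vec Nat 0)))
inferred type:
  Eq (Vec (Vec Nat 0) 1) (vcons (Vec Nat 0) 0 (vnil Nat) (vnil (Vec Nat 0))) (vcons (Vec Nat 0) 0 (vnil Nat) (vnil (Vec Nat 0)))
observation: normalization takes exactly 19 steps under the normal-order strategy.


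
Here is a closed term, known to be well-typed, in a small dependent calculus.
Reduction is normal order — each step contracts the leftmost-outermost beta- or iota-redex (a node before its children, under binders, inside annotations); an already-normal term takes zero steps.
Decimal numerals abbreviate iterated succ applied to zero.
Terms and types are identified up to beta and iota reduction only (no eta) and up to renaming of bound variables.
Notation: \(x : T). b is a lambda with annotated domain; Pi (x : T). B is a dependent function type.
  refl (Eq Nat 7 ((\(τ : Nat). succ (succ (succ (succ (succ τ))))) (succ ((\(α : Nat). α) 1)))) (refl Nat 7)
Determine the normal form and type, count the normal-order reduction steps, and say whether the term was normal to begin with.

normal form:
  refl (Eq Nat 7 7) (refl Nat 7)
type:
  Eq (Eq Nat 7 7) (refl Nat 7) (refl Nat 7)
steps to reach normal form (normal order): 2
started in normal form: no
first contracted redex: a beta-redex


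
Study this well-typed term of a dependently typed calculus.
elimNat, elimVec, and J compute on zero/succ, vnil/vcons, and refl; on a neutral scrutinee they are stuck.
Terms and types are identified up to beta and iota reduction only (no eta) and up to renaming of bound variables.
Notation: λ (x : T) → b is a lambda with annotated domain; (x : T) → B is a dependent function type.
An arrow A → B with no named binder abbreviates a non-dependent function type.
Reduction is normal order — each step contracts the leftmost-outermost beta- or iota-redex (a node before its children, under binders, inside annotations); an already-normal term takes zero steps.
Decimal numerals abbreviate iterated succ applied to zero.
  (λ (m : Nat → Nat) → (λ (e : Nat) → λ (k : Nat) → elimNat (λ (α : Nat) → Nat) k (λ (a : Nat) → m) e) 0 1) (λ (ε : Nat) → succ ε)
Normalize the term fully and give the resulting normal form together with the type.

resulting normal form:
  1
the term's type:
  Nat


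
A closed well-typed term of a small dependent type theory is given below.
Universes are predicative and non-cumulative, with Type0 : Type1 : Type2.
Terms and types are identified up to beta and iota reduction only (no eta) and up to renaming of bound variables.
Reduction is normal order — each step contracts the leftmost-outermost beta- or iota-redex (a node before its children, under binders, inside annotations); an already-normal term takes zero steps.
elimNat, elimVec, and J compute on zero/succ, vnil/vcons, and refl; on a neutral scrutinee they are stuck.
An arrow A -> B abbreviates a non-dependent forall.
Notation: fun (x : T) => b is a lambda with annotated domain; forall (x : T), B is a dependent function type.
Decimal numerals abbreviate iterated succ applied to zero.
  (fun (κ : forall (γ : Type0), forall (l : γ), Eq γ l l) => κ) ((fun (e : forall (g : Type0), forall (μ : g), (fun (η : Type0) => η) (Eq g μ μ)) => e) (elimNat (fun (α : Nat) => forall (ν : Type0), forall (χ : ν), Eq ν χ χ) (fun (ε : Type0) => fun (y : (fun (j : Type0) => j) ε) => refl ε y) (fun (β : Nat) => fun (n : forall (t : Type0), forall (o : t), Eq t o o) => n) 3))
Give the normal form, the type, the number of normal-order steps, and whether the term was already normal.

normal form:
  fun (κ : Type0) => fun (γ : κ) => refl κ γ
type:
  forall (κ : Type0), forall (γ : κ), Eq κ γ γ
steps to reach normal form (normal order): 13
already normal: no
first redex: a beta-redex


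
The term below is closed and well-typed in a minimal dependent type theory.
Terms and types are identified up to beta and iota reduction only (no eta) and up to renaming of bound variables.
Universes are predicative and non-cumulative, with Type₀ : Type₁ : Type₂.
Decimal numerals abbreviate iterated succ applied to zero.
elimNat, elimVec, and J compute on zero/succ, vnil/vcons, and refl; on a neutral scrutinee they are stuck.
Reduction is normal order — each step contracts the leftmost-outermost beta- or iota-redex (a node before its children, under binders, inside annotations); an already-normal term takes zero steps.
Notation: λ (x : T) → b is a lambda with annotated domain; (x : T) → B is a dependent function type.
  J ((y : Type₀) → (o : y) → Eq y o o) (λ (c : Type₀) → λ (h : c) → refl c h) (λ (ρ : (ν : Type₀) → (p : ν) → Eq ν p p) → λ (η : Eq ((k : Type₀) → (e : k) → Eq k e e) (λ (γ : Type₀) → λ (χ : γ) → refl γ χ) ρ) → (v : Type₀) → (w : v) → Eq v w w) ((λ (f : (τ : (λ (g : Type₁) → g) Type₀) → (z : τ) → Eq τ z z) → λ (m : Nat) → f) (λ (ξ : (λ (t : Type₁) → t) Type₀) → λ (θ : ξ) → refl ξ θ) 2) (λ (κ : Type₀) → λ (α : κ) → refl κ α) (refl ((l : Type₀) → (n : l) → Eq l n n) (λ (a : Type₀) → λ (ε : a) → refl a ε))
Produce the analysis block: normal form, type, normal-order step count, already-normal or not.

normal form:
  λ (y : Type₀) → λ (o : y) → refl y o
the term's type:
  (y : Type₀) → (o : y) → Eq y o o
normal-order step count: 4
already normal: no
first redex: a J iota-redex


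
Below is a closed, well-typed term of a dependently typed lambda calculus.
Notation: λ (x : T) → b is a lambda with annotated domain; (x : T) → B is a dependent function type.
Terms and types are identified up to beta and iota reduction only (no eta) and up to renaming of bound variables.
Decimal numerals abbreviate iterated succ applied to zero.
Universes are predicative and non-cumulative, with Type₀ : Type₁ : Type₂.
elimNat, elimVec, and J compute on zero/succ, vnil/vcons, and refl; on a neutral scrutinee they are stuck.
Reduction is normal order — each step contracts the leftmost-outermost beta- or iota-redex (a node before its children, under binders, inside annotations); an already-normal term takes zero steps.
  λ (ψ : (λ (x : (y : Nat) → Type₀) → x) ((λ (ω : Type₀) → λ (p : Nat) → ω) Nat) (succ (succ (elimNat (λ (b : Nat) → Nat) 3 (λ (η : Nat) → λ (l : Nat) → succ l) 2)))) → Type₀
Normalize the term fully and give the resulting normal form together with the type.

normal form:
  λ (ψ : Nat) → Type₀
inferred type:
  (ψ : Nat) → Type₁
observation: the first redex contracted is a beta-redex; the normal form is reached in 3 normal-order steps.


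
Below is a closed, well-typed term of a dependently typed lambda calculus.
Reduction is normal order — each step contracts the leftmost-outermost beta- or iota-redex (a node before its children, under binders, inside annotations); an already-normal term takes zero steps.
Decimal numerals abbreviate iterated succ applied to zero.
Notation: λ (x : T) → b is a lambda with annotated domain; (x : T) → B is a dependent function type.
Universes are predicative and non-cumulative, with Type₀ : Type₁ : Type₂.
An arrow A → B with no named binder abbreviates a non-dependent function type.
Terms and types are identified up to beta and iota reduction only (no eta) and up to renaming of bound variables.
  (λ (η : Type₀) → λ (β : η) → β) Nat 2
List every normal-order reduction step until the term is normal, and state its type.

normal-order reduction sequence:
  (λ (η : Type₀) → λ (β : η) → β) Nat 2
  ~> (λ (η : Nat) → η) 2
  ~> 2
type:
  Nat


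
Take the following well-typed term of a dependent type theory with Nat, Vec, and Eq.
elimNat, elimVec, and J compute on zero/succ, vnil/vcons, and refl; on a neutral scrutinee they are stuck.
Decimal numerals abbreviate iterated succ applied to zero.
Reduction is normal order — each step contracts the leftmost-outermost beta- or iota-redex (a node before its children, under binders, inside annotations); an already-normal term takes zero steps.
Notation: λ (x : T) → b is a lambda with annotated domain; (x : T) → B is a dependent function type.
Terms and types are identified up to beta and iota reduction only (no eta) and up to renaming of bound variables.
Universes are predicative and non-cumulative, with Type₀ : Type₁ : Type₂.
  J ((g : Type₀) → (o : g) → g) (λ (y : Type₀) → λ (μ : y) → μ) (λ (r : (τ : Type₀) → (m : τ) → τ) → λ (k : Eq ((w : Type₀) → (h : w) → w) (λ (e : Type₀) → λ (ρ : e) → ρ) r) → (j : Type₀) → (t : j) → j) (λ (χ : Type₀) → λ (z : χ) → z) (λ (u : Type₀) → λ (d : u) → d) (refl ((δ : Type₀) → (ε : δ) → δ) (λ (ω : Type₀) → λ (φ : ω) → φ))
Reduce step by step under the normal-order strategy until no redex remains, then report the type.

normal-order reduction sequence:
  J ((g : Type₀) → (o : g) → g) (λ (y : Type₀) → λ (μ : y) → μ) (λ (r : (τ : Type₀) → (m : τ) → τ) → λ (k : Eq ((w : Type₀) → (h : w) → w) (λ (e : Type₀) → λ (ρ : e) → ρ) r) → (j : Type₀) → (t : j) → j) (λ (χ : Type₀) → λ (z : χ) → z) (λ (u : Type₀) → λ (d : u) → d) (refl ((δ : Type₀) → (ε : δ) → δ) (λ (ω : Type₀) → λ (φ : ω) → φ))
  ~> λ (g : Type₀) → λ (o : g) → o
inferred type:
  (g : Type₀) → (o : g) → g


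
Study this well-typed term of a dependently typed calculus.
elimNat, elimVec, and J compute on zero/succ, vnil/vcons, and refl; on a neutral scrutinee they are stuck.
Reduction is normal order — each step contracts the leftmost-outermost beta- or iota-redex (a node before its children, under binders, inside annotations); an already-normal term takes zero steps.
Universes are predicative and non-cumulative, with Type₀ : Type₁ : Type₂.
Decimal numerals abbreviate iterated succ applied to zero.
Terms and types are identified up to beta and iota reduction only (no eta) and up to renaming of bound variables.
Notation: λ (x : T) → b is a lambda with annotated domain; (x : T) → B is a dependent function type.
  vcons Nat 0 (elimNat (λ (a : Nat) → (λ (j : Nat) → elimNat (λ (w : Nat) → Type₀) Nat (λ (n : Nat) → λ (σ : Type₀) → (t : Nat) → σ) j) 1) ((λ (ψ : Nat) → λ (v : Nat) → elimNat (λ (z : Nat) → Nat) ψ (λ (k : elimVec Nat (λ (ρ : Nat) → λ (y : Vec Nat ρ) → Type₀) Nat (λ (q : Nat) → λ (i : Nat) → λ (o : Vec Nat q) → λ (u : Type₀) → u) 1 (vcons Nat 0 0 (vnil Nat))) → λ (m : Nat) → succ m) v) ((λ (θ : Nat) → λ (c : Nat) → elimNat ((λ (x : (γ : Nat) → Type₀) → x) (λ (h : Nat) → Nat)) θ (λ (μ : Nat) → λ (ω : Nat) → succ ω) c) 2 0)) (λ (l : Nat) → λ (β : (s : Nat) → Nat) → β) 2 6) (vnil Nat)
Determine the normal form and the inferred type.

resulting normal form:
  vcons Nat 0 8 (vnil Nat)
type:
  Vec Nat 1
observation: 31 normal-order steps normalize the term, beginning with an elimNat iota-redex.


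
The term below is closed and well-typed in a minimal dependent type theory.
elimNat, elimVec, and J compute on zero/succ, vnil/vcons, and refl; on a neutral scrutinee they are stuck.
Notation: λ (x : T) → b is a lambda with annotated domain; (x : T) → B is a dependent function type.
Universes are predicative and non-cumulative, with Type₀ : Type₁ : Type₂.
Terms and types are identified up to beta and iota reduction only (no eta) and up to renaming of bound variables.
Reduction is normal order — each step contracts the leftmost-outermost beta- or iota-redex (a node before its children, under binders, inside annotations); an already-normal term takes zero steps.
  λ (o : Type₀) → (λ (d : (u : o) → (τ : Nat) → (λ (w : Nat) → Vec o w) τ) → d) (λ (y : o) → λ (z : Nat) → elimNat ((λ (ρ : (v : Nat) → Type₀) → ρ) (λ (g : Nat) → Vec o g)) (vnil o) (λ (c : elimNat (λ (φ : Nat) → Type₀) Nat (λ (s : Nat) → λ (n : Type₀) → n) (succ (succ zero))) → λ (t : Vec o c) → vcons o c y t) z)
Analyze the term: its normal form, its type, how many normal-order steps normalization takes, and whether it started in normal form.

resulting normal form:
  λ (o : Type₀) → λ (d : o) → λ (u : Nat) → elimNat (λ (τ : Nat) → Vec o τ) (vnil o) (λ (w : Nat) → λ (y : Vec o w) → vcons o w d y) u
the term's type:
  (o : Type₀) → (d : o) → (u : Nat) → Vec o u
reduction steps (normal order): 9
already normal: no
first contracted redex: a beta-redex


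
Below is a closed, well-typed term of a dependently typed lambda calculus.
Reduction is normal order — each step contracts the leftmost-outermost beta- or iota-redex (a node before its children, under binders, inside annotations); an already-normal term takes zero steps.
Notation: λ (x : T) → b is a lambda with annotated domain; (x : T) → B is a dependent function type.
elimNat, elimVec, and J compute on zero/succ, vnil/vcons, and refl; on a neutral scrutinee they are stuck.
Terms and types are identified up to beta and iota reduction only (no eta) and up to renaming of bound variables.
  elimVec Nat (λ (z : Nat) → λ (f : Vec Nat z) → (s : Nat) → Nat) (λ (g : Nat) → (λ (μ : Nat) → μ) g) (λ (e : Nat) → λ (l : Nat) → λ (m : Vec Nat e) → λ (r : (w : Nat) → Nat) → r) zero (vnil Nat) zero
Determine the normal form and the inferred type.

normal form:
  zero
type:
  Nat
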